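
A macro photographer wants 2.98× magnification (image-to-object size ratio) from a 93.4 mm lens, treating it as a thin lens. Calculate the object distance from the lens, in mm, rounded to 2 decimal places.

With m = dᵢ/dₒ and 1/f = 1/dₒ + 1/dᵢ, substituting dᵢ = m·dₒ gives 1/f = (1 + 1/m)/dₒ, hence dₒ = f·(1 + 1/m).
dₒ = 93.4 × (1 + 1/2.98) = 93.4 × 1.33557 ≈ 124.742 mm.

124.74 mm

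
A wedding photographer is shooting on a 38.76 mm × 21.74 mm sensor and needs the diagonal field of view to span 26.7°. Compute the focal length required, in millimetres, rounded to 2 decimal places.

93.63 mm

Sensor diagonal = √(38.76² + 21.74²) = √1974.9652 ≈ 44.4406 mm.
From α = 2·arctan(d/2f) we get f = d / (2·tan(α/2)).
With d = 44.4406 mm and α/2 = 13.35°, tan(α/2) ≈ 0.23731, so f ≈ 44.4406 / 0.47462 ≈ 93.6334 mm.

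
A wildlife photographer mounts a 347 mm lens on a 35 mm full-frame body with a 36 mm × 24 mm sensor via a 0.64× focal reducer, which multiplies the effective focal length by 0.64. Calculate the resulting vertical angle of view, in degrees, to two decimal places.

6.19°

Effective focal length f = 347 × 0.64 = 222.08 mm.
α = 2·arctan(24 / (2 × 222.08)) = 2·arctan(0.05403) ≈ 6.1859°.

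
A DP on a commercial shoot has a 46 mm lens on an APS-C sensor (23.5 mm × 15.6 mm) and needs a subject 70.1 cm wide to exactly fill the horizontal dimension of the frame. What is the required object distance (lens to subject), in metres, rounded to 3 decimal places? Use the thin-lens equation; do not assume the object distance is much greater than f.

1.418 m

W: 70.1 cm = 701 mm.
Magnification m = w/W = dᵢ/dₒ; combined with 1/f = 1/dₒ + 1/dᵢ this gives dₒ = f·(1 + W/w).
dₒ = 46 mm × (1 + 701/23.5) = 46 × 30.8298 ≈ 1418.170 mm = 1.41817 m.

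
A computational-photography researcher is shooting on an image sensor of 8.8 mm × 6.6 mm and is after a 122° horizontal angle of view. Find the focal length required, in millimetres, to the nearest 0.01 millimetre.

From α = 2·arctan(w/2f) we get f = w / (2·tan(α/2)).
With w = 8.8 mm and α/2 = 61°, tan(α/2) ≈ 1.80405, so f ≈ 8.8 / 3.60810 ≈ 2.4390 mm.

2.44 mm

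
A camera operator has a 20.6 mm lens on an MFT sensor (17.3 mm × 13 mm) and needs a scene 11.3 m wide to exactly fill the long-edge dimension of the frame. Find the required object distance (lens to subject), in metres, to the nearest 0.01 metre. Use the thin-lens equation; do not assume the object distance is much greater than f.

W: 11.3 m = 11300 mm.
Magnification m = w/W = dᵢ/dₒ; combined with 1/f = 1/dₒ + 1/dᵢ this gives dₒ = f·(1 + W/w).
dₒ = 20.6 mm × (1 + 11300/17.3) = 20.6 × 654.1792 ≈ 13476.091 mm = 13.4761 m.

13.48 m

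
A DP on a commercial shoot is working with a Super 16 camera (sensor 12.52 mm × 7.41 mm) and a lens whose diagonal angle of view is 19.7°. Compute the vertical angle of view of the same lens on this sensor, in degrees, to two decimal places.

Sensor diagonal = √(12.52² + 7.41²) = √211.6585 ≈ 14.5485 mm.
From the diagonal AOV: f = 14.5485 / (2·tan(9.85°)) = 14.5485 / 0.34726 ≈ 41.8954 mm.
Vertical AOV = 2·arctan(7.41 / (2 × 41.8954)) = 2·arctan(0.08843) ≈ 10.1076°.

10.11°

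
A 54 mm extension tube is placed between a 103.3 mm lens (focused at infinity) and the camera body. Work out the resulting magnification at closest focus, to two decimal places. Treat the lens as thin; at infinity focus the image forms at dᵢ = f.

0.52×

The tube moves the image plane from f to f + e, so dᵢ = 103.3 + 54 = 157.3 mm. Focus is achieved when 1/f = 1/dₒ + 1/dᵢ, giving dₒ = 1/(1/f − 1/(f+e)).
Magnification m = dᵢ/dₒ = (f+e)·(1/f − 1/(f+e)) = e/f = 54/103.3 ≈ 0.5227.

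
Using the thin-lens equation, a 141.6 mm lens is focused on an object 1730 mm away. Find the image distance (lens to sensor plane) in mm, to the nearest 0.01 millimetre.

154.22 mm

1/dᵢ = 1/f − 1/dₒ = 1/141.6 − 1/1730 = 0.0064841 mm⁻¹.
dᵢ = 1/0.0064841 ≈ 154.2231 mm.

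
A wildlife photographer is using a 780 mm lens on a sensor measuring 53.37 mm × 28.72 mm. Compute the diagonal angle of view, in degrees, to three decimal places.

4.450°

Sensor diagonal = √(53.37² + 28.72²) = √3673.1953 ≈ 60.6069 mm.
Angle of view α = 2·arctan(d/2f) with d = 60.6069 mm and f = 780 mm.
d/2f = 0.03885; arctan(0.03885) ≈ 2.2249°, so α ≈ 4.4497°.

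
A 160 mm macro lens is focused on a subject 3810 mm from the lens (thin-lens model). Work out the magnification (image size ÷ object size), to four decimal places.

Thin lens: 1/f = 1/dₒ + 1/dᵢ → 1/dᵢ = 1/160 − 1/3810 = 0.0059875 mm⁻¹, so dᵢ ≈ 167.0137 mm.
Magnification m = dᵢ/dₒ = 167.0137/3810 ≈ 0.04384.

0.0438×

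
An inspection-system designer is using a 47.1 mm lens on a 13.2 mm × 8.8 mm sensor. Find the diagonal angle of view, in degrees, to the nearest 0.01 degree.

Sensor diagonal = √(13.2² + 8.8²) = √251.6800 ≈ 15.8644 mm.
Angle of view α = 2·arctan(d/2f) with d = 15.8644 mm and f = 47.1 mm.
d/2f = 0.16841; arctan(0.16841) ≈ 9.5596°, so α ≈ 19.1192°.

19.12°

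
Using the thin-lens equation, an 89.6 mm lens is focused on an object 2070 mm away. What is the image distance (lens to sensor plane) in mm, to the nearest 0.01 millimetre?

93.65 mm

1/dᵢ = 1/f − 1/dₒ = 1/89.6 − 1/2070 = 0.0106776 mm⁻¹.
dᵢ = 1/0.0106776 ≈ 93.6538 mm.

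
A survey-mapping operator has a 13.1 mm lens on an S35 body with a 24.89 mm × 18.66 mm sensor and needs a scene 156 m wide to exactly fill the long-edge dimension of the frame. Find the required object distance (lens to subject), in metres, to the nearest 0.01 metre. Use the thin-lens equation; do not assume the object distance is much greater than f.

W: 156 m = 156000 mm.
Magnification m = w/W = dᵢ/dₒ; combined with 1/f = 1/dₒ + 1/dᵢ this gives dₒ = f·(1 + W/w).
dₒ = 13.1 mm × (1 + 156000/24.89) = 13.1 × 6268.5773 ≈ 82118.363 mm = 82.1184 m.

82.12 m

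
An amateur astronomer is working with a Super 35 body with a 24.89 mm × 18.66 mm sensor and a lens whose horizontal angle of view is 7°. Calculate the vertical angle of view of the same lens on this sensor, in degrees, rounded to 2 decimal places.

From the horizontal AOV: f = 24.89 / (2·tan(3.5°)) = 24.89 / 0.12233 ≈ 203.4740 mm.
Vertical AOV = 2·arctan(18.66 / (2 × 203.4740)) = 2·arctan(0.04585) ≈ 5.2508°.

5.25°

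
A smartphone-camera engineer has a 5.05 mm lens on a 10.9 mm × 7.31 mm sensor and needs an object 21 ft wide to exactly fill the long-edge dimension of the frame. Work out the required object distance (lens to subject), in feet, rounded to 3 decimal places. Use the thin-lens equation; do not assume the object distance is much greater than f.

9.746 ft

W: 21 ft × 304.8 mm/ft = 6400.80 mm.
Magnification m = w/W = dᵢ/dₒ; combined with 1/f = 1/dₒ + 1/dᵢ this gives dₒ = f·(1 + W/w).
dₒ = 5.05 mm × (1 + 6400.8/10.9) = 5.05 × 588.2293 ≈ 2970.558 mm = 2970.558/304.8 ft = 9.74593 ft.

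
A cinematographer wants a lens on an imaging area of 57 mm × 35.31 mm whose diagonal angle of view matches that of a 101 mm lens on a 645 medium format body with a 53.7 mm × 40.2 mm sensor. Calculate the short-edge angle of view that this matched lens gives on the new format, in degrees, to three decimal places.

Sensor diagonal = √(53.7² + 40.2²) = √4499.7300 ≈ 67.0800 mm.
Sensor diagonal = √(57² + 35.31²) = √4495.7961 ≈ 67.0507 mm.
Equal diagonal AOV ⇒ f₂ = f₁ · 67.0507/67.0800 = 101 × 0.99956 ≈ 100.9558 mm.
Short-edge AOV on the new format = 2·arctan(35.31 / (2 × 100.9558)) = 2·arctan(0.17488) ≈ 19.8390°.

19.839°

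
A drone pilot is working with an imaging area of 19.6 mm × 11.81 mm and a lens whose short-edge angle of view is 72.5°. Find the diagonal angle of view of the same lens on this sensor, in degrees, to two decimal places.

109.72°

From the short-edge AOV: f = 11.81 / (2·tan(36.25°)) = 11.81 / 1.46646 ≈ 8.0534 mm.
Sensor diagonal = √(19.6² + 11.81²) = √523.6361 ≈ 22.8831 mm.
Diagonal AOV = 2·arctan(22.8831 / (2 × 8.0534)) = 2·arctan(1.42071) ≈ 109.7186°.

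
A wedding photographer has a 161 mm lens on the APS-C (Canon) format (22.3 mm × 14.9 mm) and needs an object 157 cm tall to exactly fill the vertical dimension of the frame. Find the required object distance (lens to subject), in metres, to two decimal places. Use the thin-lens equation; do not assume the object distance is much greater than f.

17.13 m

W: 157 cm = 1570 mm.
Magnification m = h/W = dᵢ/dₒ; combined with 1/f = 1/dₒ + 1/dᵢ this gives dₒ = f·(1 + W/h).
dₒ = 161 mm × (1 + 1570/14.9) = 161 × 106.3691 ≈ 17125.430 mm = 17.1254 m.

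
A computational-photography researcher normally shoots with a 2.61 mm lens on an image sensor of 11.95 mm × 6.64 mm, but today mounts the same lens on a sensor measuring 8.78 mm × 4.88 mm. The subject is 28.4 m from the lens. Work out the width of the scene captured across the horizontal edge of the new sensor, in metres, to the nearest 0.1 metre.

95.5 m

The focal length stays 2.61 mm; the relevant sensor dimension is now w = 8.78 mm. Object distance dₒ = 28.4 m = 28400 mm.
Thin-lens field width W = w·(dₒ − f)/f = 8.78 × (28400 − 2.61)/2.61 ≈ 95528.385 mm = 95.5284 m.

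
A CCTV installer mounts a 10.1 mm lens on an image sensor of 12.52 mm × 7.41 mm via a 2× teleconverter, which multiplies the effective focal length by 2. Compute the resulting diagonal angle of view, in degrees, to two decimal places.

39.61°

Effective focal length f = 10.1 × 2 = 20.2 mm.
Sensor diagonal = √(12.52² + 7.41²) = √211.6585 ≈ 14.5485 mm.
α = 2·arctan(14.548 / (2 × 20.2)) = 2·arctan(0.36011) ≈ 39.6090°.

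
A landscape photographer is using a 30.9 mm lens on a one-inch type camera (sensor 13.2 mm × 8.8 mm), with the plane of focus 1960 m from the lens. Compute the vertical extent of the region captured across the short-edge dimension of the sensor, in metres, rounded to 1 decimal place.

558.2 m

dₒ: 1960 m = 1.96e+06 mm.
Similar triangles through the lens centre give W/dₒ = h/dᵢ; with 1/f = 1/dₒ + 1/dᵢ this gives W = h·(dₒ − f)/f.
W = 8.8 mm × (1.96e+06 − 30.9) / 30.9 = 8.8 × 63429.4207 ≈ 558178.902 mm = 558.179 m.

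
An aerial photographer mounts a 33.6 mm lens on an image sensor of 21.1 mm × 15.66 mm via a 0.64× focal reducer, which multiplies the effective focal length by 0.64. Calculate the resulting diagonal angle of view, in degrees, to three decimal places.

62.847°

Effective focal length f = 33.6 × 0.64 = 21.504 mm.
Sensor diagonal = √(21.1² + 15.66²) = √690.4456 ≈ 26.2763 mm.
α = 2·arctan(26.276 / (2 × 21.504)) = 2·arctan(0.61096) ≈ 62.8468°.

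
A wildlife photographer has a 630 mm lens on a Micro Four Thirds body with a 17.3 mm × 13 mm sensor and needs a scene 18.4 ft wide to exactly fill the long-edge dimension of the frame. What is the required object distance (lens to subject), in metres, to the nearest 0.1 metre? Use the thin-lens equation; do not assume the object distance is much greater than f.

204.9 m

W: 18.4 ft × 304.8 mm/ft = 5608.32 mm.
Magnification m = w/W = dᵢ/dₒ; combined with 1/f = 1/dₒ + 1/dᵢ this gives dₒ = f·(1 + W/w).
dₒ = 630 mm × (1 + 5608.32/17.3) = 630 × 325.1803 ≈ 204863.612 mm = 204.864 m.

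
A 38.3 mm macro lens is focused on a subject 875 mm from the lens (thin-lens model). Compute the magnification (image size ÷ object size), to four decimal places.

0.0458×

Thin lens: 1/f = 1/dₒ + 1/dᵢ → 1/dᵢ = 1/38.3 − 1/875 = 0.0249668 mm⁻¹, so dᵢ ≈ 40.0532 mm.
Magnification m = dᵢ/dₒ = 40.0532/875 ≈ 0.04578.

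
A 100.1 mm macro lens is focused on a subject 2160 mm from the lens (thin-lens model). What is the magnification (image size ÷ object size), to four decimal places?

0.0486×

Thin lens: 1/f = 1/dₒ + 1/dᵢ → 1/dᵢ = 1/100.1 − 1/2160 = 0.0095270 mm⁻¹, so dᵢ ≈ 104.9643 mm.
Magnification m = dᵢ/dₒ = 104.9643/2160 ≈ 0.04859.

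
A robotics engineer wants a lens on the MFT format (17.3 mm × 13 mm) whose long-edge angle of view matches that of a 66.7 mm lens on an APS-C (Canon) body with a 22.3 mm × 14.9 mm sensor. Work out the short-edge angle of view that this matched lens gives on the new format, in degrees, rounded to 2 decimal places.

14.32°

Equal long-edge AOV ⇒ f₂ = f₁ · 17.3/22.3 = 66.7 × 0.77578 ≈ 51.7448 mm.
Short-edge AOV on the new format = 2·arctan(13 / (2 × 51.7448)) = 2·arctan(0.12562) ≈ 14.3196°.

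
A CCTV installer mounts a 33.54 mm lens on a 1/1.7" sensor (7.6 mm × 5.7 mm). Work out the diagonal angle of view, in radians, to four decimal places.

Sensor diagonal = √(7.6² + 5.7²) = √90.2500 ≈ 9.5000 mm.
Angle of view α = 2·arctan(d/2f) with d = 9.5000 mm and f = 33.54 mm.
d/2f = 0.14162; arctan(0.14162) ≈ 0.1407 rad, so α ≈ 0.2814 rad.

0.2814 rad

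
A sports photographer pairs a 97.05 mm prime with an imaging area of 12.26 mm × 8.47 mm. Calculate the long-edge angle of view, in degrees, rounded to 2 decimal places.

7.23°

Angle of view α = 2·arctan(w/2f) with w = 12.26 mm and f = 97.05 mm.
w/2f = 0.06316; arctan(0.06316) ≈ 3.6142°, so α ≈ 7.2284°.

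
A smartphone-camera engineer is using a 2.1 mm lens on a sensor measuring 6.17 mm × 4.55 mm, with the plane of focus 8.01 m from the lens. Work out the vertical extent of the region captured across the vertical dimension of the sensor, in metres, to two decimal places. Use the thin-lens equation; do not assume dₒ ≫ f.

dₒ: 8.01 m = 8010 mm.
Similar triangles through the lens centre give W/dₒ = h/dᵢ; with 1/f = 1/dₒ + 1/dᵢ this gives W = h·(dₒ − f)/f.
W = 4.55 mm × (8010 − 2.1) / 2.1 = 4.55 × 3813.2857 ≈ 17350.450 mm = 17.3505 m.

17.35 m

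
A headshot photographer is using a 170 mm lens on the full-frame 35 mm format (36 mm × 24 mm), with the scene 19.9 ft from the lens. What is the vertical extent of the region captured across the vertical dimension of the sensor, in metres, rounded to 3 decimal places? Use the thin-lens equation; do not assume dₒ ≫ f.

0.832 m

dₒ: 19.9 ft × 304.8 mm/ft = 6065.52 mm.
Similar triangles through the lens centre give W/dₒ = h/dᵢ; with 1/f = 1/dₒ + 1/dᵢ this gives W = h·(dₒ − f)/f.
W = 24 mm × (6065.52 − 170) / 170 = 24 × 34.6795 ≈ 832.309 mm = 0.832309 m.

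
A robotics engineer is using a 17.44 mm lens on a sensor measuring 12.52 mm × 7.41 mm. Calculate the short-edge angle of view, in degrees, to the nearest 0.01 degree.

23.99°

Angle of view α = 2·arctan(h/2f) with h = 7.41 mm and f = 17.44 mm.
h/2f = 0.21244; arctan(0.21244) ≈ 11.9938°, so α ≈ 23.9875°.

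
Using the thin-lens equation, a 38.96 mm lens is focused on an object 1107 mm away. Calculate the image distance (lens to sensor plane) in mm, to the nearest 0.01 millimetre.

1/dᵢ = 1/f − 1/dₒ = 1/38.96 − 1/1107 = 0.0247640 mm⁻¹.
dᵢ = 1/0.0247640 ≈ 40.3812 mm.

40.38 mm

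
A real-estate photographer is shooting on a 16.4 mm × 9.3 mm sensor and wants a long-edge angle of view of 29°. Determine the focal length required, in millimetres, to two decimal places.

31.71 mm

From α = 2·arctan(w/2f) we get f = w / (2·tan(α/2)).
With w = 16.4 mm and α/2 = 14.5°, tan(α/2) ≈ 0.25862, so f ≈ 16.4 / 0.51724 ≈ 31.7070 mm.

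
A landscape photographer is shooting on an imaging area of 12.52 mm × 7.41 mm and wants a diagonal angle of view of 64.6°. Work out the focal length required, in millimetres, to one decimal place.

Sensor diagonal = √(12.52² + 7.41²) = √211.6585 ≈ 14.5485 mm.
From α = 2·arctan(d/2f) we get f = d / (2·tan(α/2)).
With d = 14.5485 mm and α/2 = 32.3°, tan(α/2) ≈ 0.63217, so f ≈ 14.5485 / 1.26435 ≈ 11.5067 mm.

11.5 mm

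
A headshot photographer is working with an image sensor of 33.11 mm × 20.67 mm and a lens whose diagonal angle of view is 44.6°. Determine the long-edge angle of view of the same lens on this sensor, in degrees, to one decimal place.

Sensor diagonal = √(33.11² + 20.67²) = √1523.5210 ≈ 39.0323 mm.
From the diagonal AOV: f = 39.0323 / (2·tan(22.3°)) = 39.0323 / 0.82026 ≈ 47.5853 mm.
Long-edge AOV = 2·arctan(33.11 / (2 × 47.5853)) = 2·arctan(0.34790) ≈ 38.3657°.

38.4°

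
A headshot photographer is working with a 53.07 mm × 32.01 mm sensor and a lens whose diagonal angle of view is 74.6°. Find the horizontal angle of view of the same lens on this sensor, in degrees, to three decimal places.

Sensor diagonal = √(53.07² + 32.01²) = √3841.0650 ≈ 61.9763 mm.
From the diagonal AOV: f = 61.9763 / (2·tan(37.3°)) = 61.9763 / 1.52359 ≈ 40.6778 mm.
Horizontal AOV = 2·arctan(53.07 / (2 × 40.6778)) = 2·arctan(0.65232) ≈ 66.2346°.

66.235°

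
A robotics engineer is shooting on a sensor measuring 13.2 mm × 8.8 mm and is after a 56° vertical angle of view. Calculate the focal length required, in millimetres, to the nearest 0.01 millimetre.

From α = 2·arctan(h/2f) we get f = h / (2·tan(α/2)).
With h = 8.8 mm and α/2 = 28°, tan(α/2) ≈ 0.53171, so f ≈ 8.8 / 1.06342 ≈ 8.2752 mm.

8.28 mm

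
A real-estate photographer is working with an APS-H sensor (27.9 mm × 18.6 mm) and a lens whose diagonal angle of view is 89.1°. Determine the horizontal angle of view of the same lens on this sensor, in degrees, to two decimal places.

Sensor diagonal = √(27.9² + 18.6²) = √1124.3700 ≈ 33.5316 mm.
From the diagonal AOV: f = 33.5316 / (2·tan(44.55°)) = 33.5316 / 1.96883 ≈ 17.0313 mm.
Horizontal AOV = 2·arctan(27.9 / (2 × 17.0313)) = 2·arctan(0.81908) ≈ 78.6406°.

78.64°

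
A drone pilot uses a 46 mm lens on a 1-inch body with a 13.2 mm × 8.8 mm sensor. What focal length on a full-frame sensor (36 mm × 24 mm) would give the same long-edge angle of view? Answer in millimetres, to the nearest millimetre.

Equal angle of view means equal width/f ratio, so f₂ = f₁ · (width₂/width₁) = 46 × 36/13.2.
f₂ = 46 × 2.72727 ≈ 125.455 mm.

125 mm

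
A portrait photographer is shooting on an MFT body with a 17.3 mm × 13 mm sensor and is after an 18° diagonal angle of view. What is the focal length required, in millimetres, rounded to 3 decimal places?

Sensor diagonal = √(17.3² + 13²) = √468.2900 ≈ 21.6400 mm.
From α = 2·arctan(d/2f) we get f = d / (2·tan(α/2)).
With d = 21.6400 mm and α/2 = 9°, tan(α/2) ≈ 0.15838, so f ≈ 21.6400 / 0.31677 ≈ 68.3148 mm.

68.315 mm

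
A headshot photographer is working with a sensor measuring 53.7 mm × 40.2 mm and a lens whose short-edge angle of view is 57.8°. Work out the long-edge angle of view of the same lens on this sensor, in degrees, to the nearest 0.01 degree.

From the short-edge AOV: f = 40.2 / (2·tan(28.9°)) = 40.2 / 1.10406 ≈ 36.4111 mm.
Long-edge AOV = 2·arctan(53.7 / (2 × 36.4111)) = 2·arctan(0.73741) ≈ 72.8111°.

72.81°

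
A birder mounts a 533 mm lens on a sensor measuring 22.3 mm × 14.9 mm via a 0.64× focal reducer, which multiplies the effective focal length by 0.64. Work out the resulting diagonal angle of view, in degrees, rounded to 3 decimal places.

4.502°

Effective focal length f = 533 × 0.64 = 341.12 mm.
Sensor diagonal = √(22.3² + 14.9²) = √719.3000 ≈ 26.8198 mm.
α = 2·arctan(26.820 / (2 × 341.12)) = 2·arctan(0.03931) ≈ 4.5024°.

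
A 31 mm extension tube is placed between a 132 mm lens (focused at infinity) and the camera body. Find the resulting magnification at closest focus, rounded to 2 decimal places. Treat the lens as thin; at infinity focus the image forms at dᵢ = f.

0.23×

The tube moves the image plane from f to f + e, so dᵢ = 132 + 31 = 163 mm. Focus is achieved when 1/f = 1/dₒ + 1/dᵢ, giving dₒ = 1/(1/f − 1/(f+e)).
Magnification m = dᵢ/dₒ = (f+e)·(1/f − 1/(f+e)) = e/f = 31/132 ≈ 0.2348.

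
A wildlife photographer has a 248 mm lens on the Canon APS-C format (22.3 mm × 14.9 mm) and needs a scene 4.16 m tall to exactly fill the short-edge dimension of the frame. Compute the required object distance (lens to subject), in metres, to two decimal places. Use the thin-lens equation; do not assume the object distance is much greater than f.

W: 4.16 m = 4160 mm.
Magnification m = h/W = dᵢ/dₒ; combined with 1/f = 1/dₒ + 1/dᵢ this gives dₒ = f·(1 + W/h).
dₒ = 248 mm × (1 + 4160/14.9) = 248 × 280.1946 ≈ 69488.268 mm = 69.4883 m.

69.49 m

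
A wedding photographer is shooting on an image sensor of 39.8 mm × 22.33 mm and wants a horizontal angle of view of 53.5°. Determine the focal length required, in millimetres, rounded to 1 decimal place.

From α = 2·arctan(w/2f) we get f = w / (2·tan(α/2)).
With w = 39.8 mm and α/2 = 26.75°, tan(α/2) ≈ 0.50404, so f ≈ 39.8 / 1.00808 ≈ 39.4809 mm.

39.5 mm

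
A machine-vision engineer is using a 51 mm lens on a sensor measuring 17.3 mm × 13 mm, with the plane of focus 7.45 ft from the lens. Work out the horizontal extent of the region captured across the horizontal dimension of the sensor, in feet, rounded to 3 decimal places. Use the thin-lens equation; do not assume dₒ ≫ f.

dₒ: 7.45 ft × 304.8 mm/ft = 2270.76 mm.
Similar triangles through the lens centre give W/dₒ = w/dᵢ; with 1/f = 1/dₒ + 1/dᵢ this gives W = w·(dₒ − f)/f.
W = 17.3 mm × (2270.76 − 51) / 51 = 17.3 × 43.5247 ≈ 752.977 mm = 752.977/304.8 ft = 2.4704 ft.

2.470 ft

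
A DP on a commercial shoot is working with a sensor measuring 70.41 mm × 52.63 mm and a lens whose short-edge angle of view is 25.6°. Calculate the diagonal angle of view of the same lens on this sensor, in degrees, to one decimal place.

41.6°

From the short-edge AOV: f = 52.63 / (2·tan(12.8°)) = 52.63 / 0.45439 ≈ 115.8259 mm.
Sensor diagonal = √(70.41² + 52.63²) = √7727.4850 ≈ 87.9061 mm.
Diagonal AOV = 2·arctan(87.9061 / (2 × 115.8259)) = 2·arctan(0.37948) ≈ 41.5610°.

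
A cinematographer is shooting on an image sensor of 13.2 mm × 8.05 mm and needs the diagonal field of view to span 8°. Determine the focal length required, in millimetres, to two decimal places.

Sensor diagonal = √(13.2² + 8.05²) = √239.0425 ≈ 15.4610 mm.
From α = 2·arctan(d/2f) we get f = d / (2·tan(α/2)).
With d = 15.4610 mm and α/2 = 4°, tan(α/2) ≈ 0.06993, so f ≈ 15.4610 / 0.13985 ≈ 110.5513 mm.

110.55 mm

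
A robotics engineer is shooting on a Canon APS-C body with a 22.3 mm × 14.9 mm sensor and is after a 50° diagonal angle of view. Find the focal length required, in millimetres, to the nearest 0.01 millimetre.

Sensor diagonal = √(22.3² + 14.9²) = √719.3000 ≈ 26.8198 mm.
From α = 2·arctan(d/2f) we get f = d / (2·tan(α/2)).
With d = 26.8198 mm and α/2 = 25°, tan(α/2) ≈ 0.46631, so f ≈ 26.8198 / 0.93262 ≈ 28.7576 mm.

28.76 mm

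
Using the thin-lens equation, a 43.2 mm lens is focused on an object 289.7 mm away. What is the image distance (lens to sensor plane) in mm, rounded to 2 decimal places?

50.77 mm

1/dᵢ = 1/f − 1/dₒ = 1/43.2 − 1/289.7 = 0.0196963 mm⁻¹.
dᵢ = 1/0.0196963 ≈ 50.7710 mm.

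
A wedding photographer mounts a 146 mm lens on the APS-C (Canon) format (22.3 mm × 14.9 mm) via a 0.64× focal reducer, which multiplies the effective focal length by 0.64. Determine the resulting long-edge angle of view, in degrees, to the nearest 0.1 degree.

Effective focal length f = 146 × 0.64 = 93.44 mm.
α = 2·arctan(22.3 / (2 × 93.44)) = 2·arctan(0.11933) ≈ 13.6096°.

13.6°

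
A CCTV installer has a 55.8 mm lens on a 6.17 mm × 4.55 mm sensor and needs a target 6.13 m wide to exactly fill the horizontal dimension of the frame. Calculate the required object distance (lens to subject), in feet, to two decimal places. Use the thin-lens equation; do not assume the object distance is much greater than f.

W: 6.13 m = 6130 mm.
Magnification m = w/W = dᵢ/dₒ; combined with 1/f = 1/dₒ + 1/dᵢ this gives dₒ = f·(1 + W/w).
dₒ = 55.8 mm × (1 + 6130/6.17) = 55.8 × 994.5170 ≈ 55494.050 mm = 55494.050/304.8 ft = 182.067 ft.

182.07 ft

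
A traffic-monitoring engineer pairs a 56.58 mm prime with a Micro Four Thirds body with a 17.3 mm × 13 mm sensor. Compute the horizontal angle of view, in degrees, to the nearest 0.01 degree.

17.38°

Angle of view α = 2·arctan(w/2f) with w = 17.3 mm and f = 56.58 mm.
w/2f = 0.15288; arctan(0.15288) ≈ 8.6921°, so α ≈ 17.3843°.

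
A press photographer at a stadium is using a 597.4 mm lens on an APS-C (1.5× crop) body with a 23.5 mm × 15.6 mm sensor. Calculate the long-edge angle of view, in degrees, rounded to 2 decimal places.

2.25°

Angle of view α = 2·arctan(w/2f) with w = 23.5 mm and f = 597.4 mm.
w/2f = 0.01967; arctan(0.01967) ≈ 1.1268°, so α ≈ 2.2536°.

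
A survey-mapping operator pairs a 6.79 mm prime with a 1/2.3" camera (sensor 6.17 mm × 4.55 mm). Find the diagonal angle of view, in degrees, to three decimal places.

Sensor diagonal = √(6.17² + 4.55²) = √58.7714 ≈ 7.6663 mm.
Angle of view α = 2·arctan(d/2f) with d = 7.6663 mm and f = 6.79 mm.
d/2f = 0.56453; arctan(0.56453) ≈ 29.4458°, so α ≈ 58.8916°.

58.892°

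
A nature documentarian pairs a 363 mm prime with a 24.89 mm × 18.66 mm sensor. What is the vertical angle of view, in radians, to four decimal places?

Angle of view α = 2·arctan(h/2f) with h = 18.66 mm and f = 363 mm.
h/2f = 0.02570; arctan(0.02570) ≈ 0.0257 rad, so α ≈ 0.0514 rad.

0.0514 rad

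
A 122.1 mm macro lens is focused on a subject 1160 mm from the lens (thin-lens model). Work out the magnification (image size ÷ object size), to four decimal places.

Thin lens: 1/f = 1/dₒ + 1/dᵢ → 1/dᵢ = 1/122.1 − 1/1160 = 0.0073279 mm⁻¹, so dᵢ ≈ 136.4640 mm.
Magnification m = dᵢ/dₒ = 136.4640/1160 ≈ 0.11764.

0.1176×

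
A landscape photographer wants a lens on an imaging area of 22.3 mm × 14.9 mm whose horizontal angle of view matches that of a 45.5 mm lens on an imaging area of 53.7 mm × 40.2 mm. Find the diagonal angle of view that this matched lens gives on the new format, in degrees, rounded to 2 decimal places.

Equal horizontal AOV ⇒ f₂ = f₁ · 22.3/53.7 = 45.5 × 0.41527 ≈ 18.8948 mm.
Sensor diagonal = √(22.3² + 14.9²) = √719.3000 ≈ 26.8198 mm.
Diagonal AOV on the new format = 2·arctan(26.8198 / (2 × 18.8948)) = 2·arctan(0.70971) ≈ 70.7277°.

70.73°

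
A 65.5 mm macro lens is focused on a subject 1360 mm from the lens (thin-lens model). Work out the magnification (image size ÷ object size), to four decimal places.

Thin lens: 1/f = 1/dₒ + 1/dᵢ → 1/dᵢ = 1/65.5 − 1/1360 = 0.0145319 mm⁻¹, so dᵢ ≈ 68.8142 mm.
Magnification m = dᵢ/dₒ = 68.8142/1360 ≈ 0.05060.

0.0506×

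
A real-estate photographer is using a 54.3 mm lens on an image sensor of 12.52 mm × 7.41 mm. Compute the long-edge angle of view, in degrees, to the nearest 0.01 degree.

13.15°

Angle of view α = 2·arctan(w/2f) with w = 12.52 mm and f = 54.3 mm.
w/2f = 0.11529; arctan(0.11529) ≈ 6.5763°, so α ≈ 13.1527°.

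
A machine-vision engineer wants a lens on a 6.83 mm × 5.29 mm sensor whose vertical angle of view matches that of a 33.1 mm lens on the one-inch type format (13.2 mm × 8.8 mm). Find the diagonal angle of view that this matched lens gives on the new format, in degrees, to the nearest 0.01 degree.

24.50°

Equal vertical AOV ⇒ f₂ = f₁ · 5.29/8.8 = 33.1 × 0.60114 ≈ 19.8976 mm.
Sensor diagonal = √(6.83² + 5.29²) = √74.6330 ≈ 8.6390 mm.
Diagonal AOV on the new format = 2·arctan(8.6390 / (2 × 19.8976)) = 2·arctan(0.21709) ≈ 24.4963°.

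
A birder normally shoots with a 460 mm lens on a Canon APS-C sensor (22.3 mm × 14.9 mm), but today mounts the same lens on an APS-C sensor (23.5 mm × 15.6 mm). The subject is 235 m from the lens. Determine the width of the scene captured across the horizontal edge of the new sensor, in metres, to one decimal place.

The focal length stays 460 mm; the relevant sensor dimension is now w = 23.5 mm. Object distance dₒ = 235 m = 235000 mm.
Thin-lens field width W = w·(dₒ − f)/f = 23.5 × (235000 − 460)/460 ≈ 11981.935 mm = 11.9819 m.

12.0 m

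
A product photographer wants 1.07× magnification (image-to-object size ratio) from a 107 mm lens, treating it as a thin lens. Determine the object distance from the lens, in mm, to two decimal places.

With m = dᵢ/dₒ and 1/f = 1/dₒ + 1/dᵢ, substituting dᵢ = m·dₒ gives 1/f = (1 + 1/m)/dₒ, hence dₒ = f·(1 + 1/m).
dₒ = 107 × (1 + 1/1.07) = 107 × 1.93458 ≈ 207.000 mm.

207.00 mm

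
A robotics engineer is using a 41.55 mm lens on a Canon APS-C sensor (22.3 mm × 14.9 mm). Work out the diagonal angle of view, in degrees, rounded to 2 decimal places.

Sensor diagonal = √(22.3² + 14.9²) = √719.3000 ≈ 26.8198 mm.
Angle of view α = 2·arctan(d/2f) with d = 26.8198 mm and f = 41.55 mm.
d/2f = 0.32274; arctan(0.32274) ≈ 17.8870°, so α ≈ 35.7740°.

35.77°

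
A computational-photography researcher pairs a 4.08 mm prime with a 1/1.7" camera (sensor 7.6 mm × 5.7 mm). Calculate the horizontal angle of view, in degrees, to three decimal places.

Angle of view α = 2·arctan(w/2f) with w = 7.6 mm and f = 4.08 mm.
w/2f = 0.93137; arctan(0.93137) ≈ 42.9650°, so α ≈ 85.9299°.

85.930°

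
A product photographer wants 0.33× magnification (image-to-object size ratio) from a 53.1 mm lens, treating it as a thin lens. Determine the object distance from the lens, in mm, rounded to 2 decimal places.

With m = dᵢ/dₒ and 1/f = 1/dₒ + 1/dᵢ, substituting dᵢ = m·dₒ gives 1/f = (1 + 1/m)/dₒ, hence dₒ = f·(1 + 1/m).
dₒ = 53.1 × (1 + 1/0.33) = 53.1 × 4.03030 ≈ 214.009 mm.

214.01 mm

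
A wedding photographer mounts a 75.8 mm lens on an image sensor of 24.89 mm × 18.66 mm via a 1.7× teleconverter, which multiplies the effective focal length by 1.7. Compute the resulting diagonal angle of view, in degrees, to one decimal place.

13.8°

Effective focal length f = 75.8 × 1.7 = 128.86 mm.
Sensor diagonal = √(24.89² + 18.66²) = √967.7077 ≈ 31.1080 mm.
α = 2·arctan(31.108 / (2 × 128.86)) = 2·arctan(0.12070) ≈ 13.7651°.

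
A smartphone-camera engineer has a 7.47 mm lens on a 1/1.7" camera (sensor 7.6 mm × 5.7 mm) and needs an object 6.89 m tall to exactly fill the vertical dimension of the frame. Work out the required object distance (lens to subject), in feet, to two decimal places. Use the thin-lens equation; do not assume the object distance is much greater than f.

W: 6.89 m = 6890 mm.
Magnification m = h/W = dᵢ/dₒ; combined with 1/f = 1/dₒ + 1/dᵢ this gives dₒ = f·(1 + W/h).
dₒ = 7.47 mm × (1 + 6890/5.7) = 7.47 × 1209.7719 ≈ 9036.996 mm = 9036.996/304.8 ft = 29.6489 ft.

29.65 ft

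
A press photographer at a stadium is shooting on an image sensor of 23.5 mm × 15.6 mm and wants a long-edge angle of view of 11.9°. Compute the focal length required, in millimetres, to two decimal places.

112.74 mm

From α = 2·arctan(w/2f) we get f = w / (2·tan(α/2)).
With w = 23.5 mm and α/2 = 5.95°, tan(α/2) ≈ 0.10422, so f ≈ 23.5 / 0.20844 ≈ 112.7401 mm.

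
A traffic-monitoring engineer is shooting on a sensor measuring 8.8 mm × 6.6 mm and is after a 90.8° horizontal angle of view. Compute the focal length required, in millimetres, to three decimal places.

From α = 2·arctan(w/2f) we get f = w / (2·tan(α/2)).
With w = 8.8 mm and α/2 = 45.4°, tan(α/2) ≈ 1.01406, so f ≈ 8.8 / 2.02812 ≈ 4.3390 mm.

4.339 mm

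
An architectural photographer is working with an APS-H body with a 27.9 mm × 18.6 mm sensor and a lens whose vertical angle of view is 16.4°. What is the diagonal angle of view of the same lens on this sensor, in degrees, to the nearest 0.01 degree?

29.13°

From the vertical AOV: f = 18.6 / (2·tan(8.2°)) = 18.6 / 0.28820 ≈ 64.5375 mm.
Sensor diagonal = √(27.9² + 18.6²) = √1124.3700 ≈ 33.5316 mm.
Diagonal AOV = 2·arctan(33.5316 / (2 × 64.5375)) = 2·arctan(0.25978) ≈ 29.1252°.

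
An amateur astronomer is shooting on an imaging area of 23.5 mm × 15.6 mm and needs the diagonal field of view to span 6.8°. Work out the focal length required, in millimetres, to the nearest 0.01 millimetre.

237.39 mm

Sensor diagonal = √(23.5² + 15.6²) = √795.6100 ≈ 28.2066 mm.
From α = 2·arctan(d/2f) we get f = d / (2·tan(α/2)).
With d = 28.2066 mm and α/2 = 3.4°, tan(α/2) ≈ 0.05941, so f ≈ 28.2066 / 0.11882 ≈ 237.3852 mm.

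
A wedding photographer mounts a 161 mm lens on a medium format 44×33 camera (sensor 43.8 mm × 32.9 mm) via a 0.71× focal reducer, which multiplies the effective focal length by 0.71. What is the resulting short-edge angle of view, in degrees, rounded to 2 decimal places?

Effective focal length f = 161 × 0.71 = 114.31 mm.
α = 2·arctan(32.9 / (2 × 114.31)) = 2·arctan(0.14391) ≈ 16.3781°.

16.38°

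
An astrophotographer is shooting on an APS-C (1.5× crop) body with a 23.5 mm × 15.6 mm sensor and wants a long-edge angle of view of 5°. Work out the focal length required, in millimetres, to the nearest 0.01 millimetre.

269.12 mm

From α = 2·arctan(w/2f) we get f = w / (2·tan(α/2)).
With w = 23.5 mm and α/2 = 2.5°, tan(α/2) ≈ 0.04366, so f ≈ 23.5 / 0.08732 ≈ 269.1192 mm.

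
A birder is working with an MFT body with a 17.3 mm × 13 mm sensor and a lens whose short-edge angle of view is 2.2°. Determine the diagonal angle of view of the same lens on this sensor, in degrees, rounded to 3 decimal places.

From the short-edge AOV: f = 13 / (2·tan(1.1°)) = 13 / 0.03840 ≈ 338.5244 mm.
Sensor diagonal = √(17.3² + 13²) = √468.2900 ≈ 21.6400 mm.
Diagonal AOV = 2·arctan(21.6400 / (2 × 338.5244)) = 2·arctan(0.03196) ≈ 3.6614°.

3.661°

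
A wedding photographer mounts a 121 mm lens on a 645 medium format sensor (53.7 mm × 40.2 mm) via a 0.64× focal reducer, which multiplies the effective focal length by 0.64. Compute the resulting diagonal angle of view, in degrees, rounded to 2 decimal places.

Effective focal length f = 121 × 0.64 = 77.44 mm.
Sensor diagonal = √(53.7² + 40.2²) = √4499.7300 ≈ 67.0800 mm.
α = 2·arctan(67.080 / (2 × 77.44)) = 2·arctan(0.43311) ≈ 46.8358°.

46.84°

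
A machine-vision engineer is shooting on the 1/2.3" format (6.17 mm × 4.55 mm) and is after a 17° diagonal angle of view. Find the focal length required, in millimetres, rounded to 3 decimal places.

25.648 mm

Sensor diagonal = √(6.17² + 4.55²) = √58.7714 ≈ 7.6663 mm.
From α = 2·arctan(d/2f) we get f = d / (2·tan(α/2)).
With d = 7.6663 mm and α/2 = 8.5°, tan(α/2) ≈ 0.14945, so f ≈ 7.6663 / 0.29890 ≈ 25.6480 mm.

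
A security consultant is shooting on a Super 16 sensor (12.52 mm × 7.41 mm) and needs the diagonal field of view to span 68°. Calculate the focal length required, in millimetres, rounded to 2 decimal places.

Sensor diagonal = √(12.52² + 7.41²) = √211.6585 ≈ 14.5485 mm.
From α = 2·arctan(d/2f) we get f = d / (2·tan(α/2)).
With d = 14.5485 mm and α/2 = 34°, tan(α/2) ≈ 0.67451, so f ≈ 14.5485 / 1.34902 ≈ 10.7845 mm.

10.78 mm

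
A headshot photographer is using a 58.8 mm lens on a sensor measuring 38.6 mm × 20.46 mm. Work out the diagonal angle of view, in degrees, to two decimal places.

40.76°

Sensor diagonal = √(38.6² + 20.46²) = √1908.5716 ≈ 43.6872 mm.
Angle of view α = 2·arctan(d/2f) with d = 43.6872 mm and f = 58.8 mm.
d/2f = 0.37149; arctan(0.37149) ≈ 20.3795°, so α ≈ 40.7590°.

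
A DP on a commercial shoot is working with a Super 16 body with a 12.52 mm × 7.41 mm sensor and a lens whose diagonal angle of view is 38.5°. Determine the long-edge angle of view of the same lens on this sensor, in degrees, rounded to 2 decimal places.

33.45°

Sensor diagonal = √(12.52² + 7.41²) = √211.6585 ≈ 14.5485 mm.
From the diagonal AOV: f = 14.5485 / (2·tan(19.25°)) = 14.5485 / 0.69843 ≈ 20.8302 mm.
Long-edge AOV = 2·arctan(12.52 / (2 × 20.8302)) = 2·arctan(0.30052) ≈ 33.4536°.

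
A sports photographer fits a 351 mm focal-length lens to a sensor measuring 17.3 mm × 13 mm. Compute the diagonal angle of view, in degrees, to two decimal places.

Sensor diagonal = √(17.3² + 13²) = √468.2900 ≈ 21.6400 mm.
Angle of view α = 2·arctan(d/2f) with d = 21.6400 mm and f = 351 mm.
d/2f = 0.03083; arctan(0.03083) ≈ 1.7657°, so α ≈ 3.5313°.

3.53°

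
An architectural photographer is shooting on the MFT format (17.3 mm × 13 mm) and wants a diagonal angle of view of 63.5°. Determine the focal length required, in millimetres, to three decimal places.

Sensor diagonal = √(17.3² + 13²) = √468.2900 ≈ 21.6400 mm.
From α = 2·arctan(d/2f) we get f = d / (2·tan(α/2)).
With d = 21.6400 mm and α/2 = 31.75°, tan(α/2) ≈ 0.61882, so f ≈ 21.6400 / 1.23764 ≈ 17.4849 mm.

17.485 mm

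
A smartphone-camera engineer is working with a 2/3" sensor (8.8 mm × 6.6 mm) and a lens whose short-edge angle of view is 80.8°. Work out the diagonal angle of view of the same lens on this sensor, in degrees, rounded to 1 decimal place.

109.6°

From the short-edge AOV: f = 6.6 / (2·tan(40.4°)) = 6.6 / 1.70213 ≈ 3.8775 mm.
Sensor diagonal = √(8.8² + 6.6²) = √121.0000 ≈ 11.0000 mm.
Diagonal AOV = 2·arctan(11.0000 / (2 × 3.8775)) = 2·arctan(1.41844) ≈ 109.6325°.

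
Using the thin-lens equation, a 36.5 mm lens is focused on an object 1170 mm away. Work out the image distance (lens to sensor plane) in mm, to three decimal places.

1/dᵢ = 1/f − 1/dₒ = 1/36.5 − 1/1170 = 0.0265426 mm⁻¹.
dᵢ = 1/0.0265426 ≈ 37.6753 mm.

37.675 mm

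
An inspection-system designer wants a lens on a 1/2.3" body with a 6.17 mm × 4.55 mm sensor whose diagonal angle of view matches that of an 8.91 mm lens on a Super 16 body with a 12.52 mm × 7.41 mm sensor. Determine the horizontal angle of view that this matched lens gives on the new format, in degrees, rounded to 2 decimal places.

Sensor diagonal = √(12.52² + 7.41²) = √211.6585 ≈ 14.5485 mm.
Sensor diagonal = √(6.17² + 4.55²) = √58.7714 ≈ 7.6663 mm.
Equal diagonal AOV ⇒ f₂ = f₁ · 7.6663/14.5485 = 8.91 × 0.52694 ≈ 4.6951 mm.
Horizontal AOV on the new format = 2·arctan(6.17 / (2 × 4.6951)) = 2·arctan(0.65707) ≈ 66.6155°.

66.62°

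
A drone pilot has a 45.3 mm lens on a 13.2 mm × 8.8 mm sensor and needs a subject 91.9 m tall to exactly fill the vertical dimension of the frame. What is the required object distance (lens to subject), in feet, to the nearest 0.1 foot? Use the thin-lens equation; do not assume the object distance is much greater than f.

W: 91.9 m = 91900 mm.
Magnification m = h/W = dᵢ/dₒ; combined with 1/f = 1/dₒ + 1/dᵢ this gives dₒ = f·(1 + W/h).
dₒ = 45.3 mm × (1 + 91900/8.8) = 45.3 × 10444.1818 ≈ 473121.436 mm = 473121.436/304.8 ft = 1552.24 ft.

1552.2 ft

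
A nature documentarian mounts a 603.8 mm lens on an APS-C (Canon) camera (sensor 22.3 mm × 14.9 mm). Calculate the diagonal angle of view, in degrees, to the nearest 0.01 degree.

Sensor diagonal = √(22.3² + 14.9²) = √719.3000 ≈ 26.8198 mm.
Angle of view α = 2·arctan(d/2f) with d = 26.8198 mm and f = 603.8 mm.
d/2f = 0.02221; arctan(0.02221) ≈ 1.2723°, so α ≈ 2.5446°.

2.54°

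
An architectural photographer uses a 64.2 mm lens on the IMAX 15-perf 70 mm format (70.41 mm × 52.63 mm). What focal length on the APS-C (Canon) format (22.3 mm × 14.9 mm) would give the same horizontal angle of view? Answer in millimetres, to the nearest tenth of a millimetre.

Equal angle of view means equal width/f ratio, so f₂ = f₁ · (width₂/width₁) = 64.2 × 22.3/70.41.
f₂ = 64.2 × 0.31672 ≈ 20.333 mm.

20.3 mm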